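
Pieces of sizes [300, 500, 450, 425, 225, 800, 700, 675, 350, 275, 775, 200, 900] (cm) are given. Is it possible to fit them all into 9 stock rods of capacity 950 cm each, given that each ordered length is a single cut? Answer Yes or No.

Yes

A valid assignment using 8 stock rods:
  stock rod 1: 900 = 900
  stock rod 2: 800 = 800
  stock rod 3: 775 = 775
  stock rod 4: 700 + 225 = 925
  stock rod 5: 675 + 275 = 950
  stock rod 6: 500 + 450 = 950
  stock rod 7: 425 + 350 = 775
  stock rod 8: 300 + 200 = 500
That uses only 8 ≤ 9, so 9 stock rods are enough.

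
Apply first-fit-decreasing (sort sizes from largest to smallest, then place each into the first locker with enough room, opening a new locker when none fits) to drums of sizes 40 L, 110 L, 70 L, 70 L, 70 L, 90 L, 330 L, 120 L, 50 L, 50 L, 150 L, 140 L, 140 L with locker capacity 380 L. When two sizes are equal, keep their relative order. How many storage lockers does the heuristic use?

4

Sorted descending: 330, 150, 140, 140, 120, 110, 90, 70, 70, 70, 50, 50, 40.
  330 → locker 1 (new)  [load 330/380]
  150 → locker 2 (new)  [load 150/380]
  140 → locker 2  [load 290/380]
  140 → locker 3 (new)  [load 140/380]
  120 → locker 3  [load 260/380]
  110 → locker 3  [load 370/380]
  90 → locker 2  [load 380/380]
  70 → locker 4 (new)  [load 70/380]
  70 → locker 4  [load 140/380]
  70 → locker 4  [load 210/380]
  50 → locker 1  [load 380/380]
  50 → locker 4  [load 260/380]
  40 → locker 4  [load 300/380]
4 storage lockers opened.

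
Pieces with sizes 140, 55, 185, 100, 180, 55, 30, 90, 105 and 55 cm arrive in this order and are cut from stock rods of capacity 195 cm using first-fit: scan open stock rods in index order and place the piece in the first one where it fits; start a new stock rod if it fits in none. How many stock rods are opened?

6

  140 → stock rod 1 (new)  [load 140/195]
  55 → stock rod 1  [load 195/195]
  185 → stock rod 2 (new)  [load 185/195]
  100 → stock rod 3 (new)  [load 100/195]
  180 → stock rod 4 (new)  [load 180/195]
  55 → stock rod 3  [load 155/195]
  30 → stock rod 3  [load 185/195]
  90 → stock rod 5 (new)  [load 90/195]
  105 → stock rod 5  [load 195/195]
  55 → stock rod 6 (new)  [load 55/195]
6 stock rods opened.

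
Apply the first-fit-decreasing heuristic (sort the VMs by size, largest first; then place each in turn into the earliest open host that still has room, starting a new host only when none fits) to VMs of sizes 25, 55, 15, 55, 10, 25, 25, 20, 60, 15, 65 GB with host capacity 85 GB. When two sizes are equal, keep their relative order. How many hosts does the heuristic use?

Sorted descending: 65, 60, 55, 55, 25, 25, 25, 20, 15, 15, 10.
  65 → host 1 (new)  [load 65/85]
  60 → host 2 (new)  [load 60/85]
  55 → host 3 (new)  [load 55/85]
  55 → host 4 (new)  [load 55/85]
  25 → host 2  [load 85/85]
  25 → host 3  [load 80/85]
  25 → host 4  [load 80/85]
  20 → host 1  [load 85/85]
  15 → host 5 (new)  [load 15/85]
  15 → host 5  [load 30/85]
  10 → host 5  [load 40/85]
5 hosts opened.

5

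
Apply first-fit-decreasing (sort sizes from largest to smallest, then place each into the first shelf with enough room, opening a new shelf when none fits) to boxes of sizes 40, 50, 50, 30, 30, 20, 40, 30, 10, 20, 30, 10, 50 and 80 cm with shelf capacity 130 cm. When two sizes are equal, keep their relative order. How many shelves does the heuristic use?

4

Sorted descending: 80, 50, 50, 50, 40, 40, 30, 30, 30, 30, 20, 20, 10, 10.
  80 → shelf 1 (new)  [load 80/130]
  50 → shelf 1  [load 130/130]
  50 → shelf 2 (new)  [load 50/130]
  50 → shelf 2  [load 100/130]
  40 → shelf 3 (new)  [load 40/130]
  40 → shelf 3  [load 80/130]
  30 → shelf 2  [load 130/130]
  30 → shelf 3  [load 110/130]
  30 → shelf 4 (new)  [load 30/130]
  30 → shelf 4  [load 60/130]
  20 → shelf 3  [load 130/130]
  20 → shelf 4  [load 80/130]
  10 → shelf 4  [load 90/130]
  10 → shelf 4  [load 100/130]
4 shelves opened.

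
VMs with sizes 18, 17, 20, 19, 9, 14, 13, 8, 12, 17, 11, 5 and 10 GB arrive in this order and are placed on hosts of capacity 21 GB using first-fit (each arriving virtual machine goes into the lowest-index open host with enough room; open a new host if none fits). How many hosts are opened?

  18 → host 1 (new)  [load 18/21]
  17 → host 2 (new)  [load 17/21]
  20 → host 3 (new)  [load 20/21]
  19 → host 4 (new)  [load 19/21]
  9 → host 5 (new)  [load 9/21]
  14 → host 6 (new)  [load 14/21]
  13 → host 7 (new)  [load 13/21]
  8 → host 5  [load 17/21]
  12 → host 8 (new)  [load 12/21]
  17 → host 9 (new)  [load 17/21]
  11 → host 10 (new)  [load 11/21]
  5 → host 6  [load 19/21]
  10 → host 10  [load 21/21]
10 hosts opened.

10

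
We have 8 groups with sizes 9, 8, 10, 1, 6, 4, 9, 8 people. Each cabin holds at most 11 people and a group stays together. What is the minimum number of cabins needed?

6

Total = 10 + 9 + 9 + 8 + 8 + 6 + 4 + 1 = 55 people.
Lower bound: ⌈55/11⌉ = 5 cabins.
Also, 6 groups each exceed 11/2 people, and no two of those can share a cabin, so at least 6 cabins are needed.
A packing using 6 cabins:
  cabin 1: 10 + 1 = 11
  cabin 2: 9 = 9
  cabin 3: 9 = 9
  cabin 4: 8 = 8
  cabin 5: 8 = 8
  cabin 6: 6 + 4 = 10
This matches the lower bound, so 6 is optimal.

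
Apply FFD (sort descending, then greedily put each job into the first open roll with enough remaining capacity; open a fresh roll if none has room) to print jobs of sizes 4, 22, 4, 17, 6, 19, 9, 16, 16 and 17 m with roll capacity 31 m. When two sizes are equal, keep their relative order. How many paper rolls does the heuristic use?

6

Sorted descending: 22, 19, 17, 17, 16, 16, 9, 6, 4, 4.
  22 → roll 1 (new)  [load 22/31]
  19 → roll 2 (new)  [load 19/31]
  17 → roll 3 (new)  [load 17/31]
  17 → roll 4 (new)  [load 17/31]
  16 → roll 5 (new)  [load 16/31]
  16 → roll 6 (new)  [load 16/31]
  9 → roll 1  [load 31/31]
  6 → roll 2  [load 25/31]
  4 → roll 2  [load 29/31]
  4 → roll 3  [load 21/31]
6 paper rolls opened.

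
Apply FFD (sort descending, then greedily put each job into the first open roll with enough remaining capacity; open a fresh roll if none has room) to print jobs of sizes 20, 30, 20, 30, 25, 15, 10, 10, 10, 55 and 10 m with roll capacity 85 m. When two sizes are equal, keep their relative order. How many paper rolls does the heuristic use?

3

Sorted descending: 55, 30, 30, 25, 20, 20, 15, 10, 10, 10, 10.
  55 → roll 1 (new)  [load 55/85]
  30 → roll 1  [load 85/85]
  30 → roll 2 (new)  [load 30/85]
  25 → roll 2  [load 55/85]
  20 → roll 2  [load 75/85]
  20 → roll 3 (new)  [load 20/85]
  15 → roll 3  [load 35/85]
  10 → roll 2  [load 85/85]
  10 → roll 3  [load 45/85]
  10 → roll 3  [load 55/85]
  10 → roll 3  [load 65/85]
3 paper rolls opened.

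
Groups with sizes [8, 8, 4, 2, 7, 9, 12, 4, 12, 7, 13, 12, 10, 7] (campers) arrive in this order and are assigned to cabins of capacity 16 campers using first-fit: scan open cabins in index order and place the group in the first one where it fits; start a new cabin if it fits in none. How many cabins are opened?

9

  8 → cabin 1 (new)  [load 8/16]
  8 → cabin 1  [load 16/16]
  4 → cabin 2 (new)  [load 4/16]
  2 → cabin 2  [load 6/16]
  7 → cabin 2  [load 13/16]
  9 → cabin 3 (new)  [load 9/16]
  12 → cabin 4 (new)  [load 12/16]
  4 → cabin 3  [load 13/16]
  12 → cabin 5 (new)  [load 12/16]
  7 → cabin 6 (new)  [load 7/16]
  13 → cabin 7 (new)  [load 13/16]
  12 → cabin 8 (new)  [load 12/16]
  10 → cabin 9 (new)  [load 10/16]
  7 → cabin 6  [load 14/16]
9 cabins opened.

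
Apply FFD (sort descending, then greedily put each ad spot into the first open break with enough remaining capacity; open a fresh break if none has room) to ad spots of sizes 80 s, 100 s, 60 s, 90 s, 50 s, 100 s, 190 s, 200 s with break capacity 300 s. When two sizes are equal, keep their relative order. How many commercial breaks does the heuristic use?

3

Sorted descending: 200, 190, 100, 100, 90, 80, 60, 50.
  200 → break 1 (new)  [load 200/300]
  190 → break 2 (new)  [load 190/300]
  100 → break 1  [load 300/300]
  100 → break 2  [load 290/300]
  90 → break 3 (new)  [load 90/300]
  80 → break 3  [load 170/300]
  60 → break 3  [load 230/300]
  50 → break 3  [load 280/300]
3 commercial breaks opened.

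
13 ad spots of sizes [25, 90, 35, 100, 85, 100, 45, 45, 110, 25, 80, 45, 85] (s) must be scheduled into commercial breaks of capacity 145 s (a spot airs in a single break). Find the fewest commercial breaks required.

Total = 110 + 100 + 100 + 90 + 85 + 85 + 80 + 45 + 45 + 45 + 35 + 25 + 25 = 870 s.
Lower bound: ⌈870/145⌉ = 6 commercial breaks.
Also, 7 ad spots each exceed 145/2 s, and no two of those can share a break, so at least 7 commercial breaks are needed.
A packing using 7 commercial breaks:
  break 1: 110 + 35 = 145
  break 2: 100 + 45 = 145
  break 3: 100 + 45 = 145
  break 4: 90 + 45 = 135
  break 5: 85 + 25 + 25 = 135
  break 6: 85 = 85
  break 7: 80 = 80
This matches the lower bound, so 7 is optimal.

7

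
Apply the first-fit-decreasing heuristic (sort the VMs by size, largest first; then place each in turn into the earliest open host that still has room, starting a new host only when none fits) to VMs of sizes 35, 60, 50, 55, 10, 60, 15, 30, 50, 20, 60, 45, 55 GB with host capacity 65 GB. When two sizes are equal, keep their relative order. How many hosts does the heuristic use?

9

Sorted descending: 60, 60, 60, 55, 55, 50, 50, 45, 35, 30, 20, 15, 10.
  60 → host 1 (new)  [load 60/65]
  60 → host 2 (new)  [load 60/65]
  60 → host 3 (new)  [load 60/65]
  55 → host 4 (new)  [load 55/65]
  55 → host 5 (new)  [load 55/65]
  50 → host 6 (new)  [load 50/65]
  50 → host 7 (new)  [load 50/65]
  45 → host 8 (new)  [load 45/65]
  35 → host 9 (new)  [load 35/65]
  30 → host 9  [load 65/65]
  20 → host 8  [load 65/65]
  15 → host 6  [load 65/65]
  10 → host 4  [load 65/65]
9 hosts opened.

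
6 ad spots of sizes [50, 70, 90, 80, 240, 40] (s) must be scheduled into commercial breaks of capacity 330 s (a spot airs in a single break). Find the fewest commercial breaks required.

Total = 240 + 90 + 80 + 70 + 50 + 40 = 570 s.
Lower bound: ⌈570/330⌉ = 2 commercial breaks.
A packing using 2 commercial breaks:
  break 1: 240 + 90 = 330
  break 2: 80 + 70 + 50 + 40 = 240
This matches the lower bound, so 2 is optimal.

2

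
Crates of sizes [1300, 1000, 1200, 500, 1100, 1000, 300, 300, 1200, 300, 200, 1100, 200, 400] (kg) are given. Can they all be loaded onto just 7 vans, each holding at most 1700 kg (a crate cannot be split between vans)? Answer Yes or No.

Yes

A valid assignment using 7 vans:
  van 1: 1300 + 400 = 1700
  van 2: 1200 + 500 = 1700
  van 3: 1200 + 300 + 200 = 1700
  van 4: 1100 + 300 + 300 = 1700
  van 5: 1100 + 200 = 1300
  van 6: 1000 = 1000
  van 7: 1000 = 1000
Every load is within 1700 kg, so 7 vans suffice.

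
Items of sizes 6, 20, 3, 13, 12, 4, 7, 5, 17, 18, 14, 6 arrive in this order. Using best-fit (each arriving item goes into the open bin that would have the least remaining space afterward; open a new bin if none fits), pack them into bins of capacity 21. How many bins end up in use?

  6 → bin 1 (new)  [load 6/21]
  20 → bin 2 (new)  [load 20/21]
  3 → bin 1  [load 9/21]
  13 → bin 3 (new)  [load 13/21]
  12 → bin 1  [load 21/21]
  4 → bin 3  [load 17/21]
  7 → bin 4 (new)  [load 7/21]
  5 → bin 4  [load 12/21]
  17 → bin 5 (new)  [load 17/21]
  18 → bin 6 (new)  [load 18/21]
  14 → bin 7 (new)  [load 14/21]
  6 → bin 7  [load 20/21]
7 bins opened.

7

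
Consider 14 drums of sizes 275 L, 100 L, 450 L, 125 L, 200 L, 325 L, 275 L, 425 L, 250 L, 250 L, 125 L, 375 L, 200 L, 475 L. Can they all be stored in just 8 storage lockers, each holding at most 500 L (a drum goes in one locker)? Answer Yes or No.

Total = 3850 L; ⌈3850/500⌉ = 8.
The bound of 8 does not rule out 8, but exhaustive search shows no assignment into 8 storage lockers of capacity 500 L exists — the minimum is 9.

No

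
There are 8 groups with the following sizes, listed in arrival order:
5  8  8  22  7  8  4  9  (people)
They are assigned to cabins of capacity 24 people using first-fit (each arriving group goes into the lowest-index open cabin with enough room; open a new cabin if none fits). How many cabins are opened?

  5 → cabin 1 (new)  [load 5/24]
  8 → cabin 1  [load 13/24]
  8 → cabin 1  [load 21/24]
  22 → cabin 2 (new)  [load 22/24]
  7 → cabin 3 (new)  [load 7/24]
  8 → cabin 3  [load 15/24]
  4 → cabin 3  [load 19/24]
  9 → cabin 4 (new)  [load 9/24]
4 cabins opened.

4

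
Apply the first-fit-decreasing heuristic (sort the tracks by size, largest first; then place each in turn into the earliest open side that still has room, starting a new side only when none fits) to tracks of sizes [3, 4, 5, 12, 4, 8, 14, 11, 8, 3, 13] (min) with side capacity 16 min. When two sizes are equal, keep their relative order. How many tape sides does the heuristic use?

6

Sorted descending: 14, 13, 12, 11, 8, 8, 5, 4, 4, 3, 3.
  14 → side 1 (new)  [load 14/16]
  13 → side 2 (new)  [load 13/16]
  12 → side 3 (new)  [load 12/16]
  11 → side 4 (new)  [load 11/16]
  8 → side 5 (new)  [load 8/16]
  8 → side 5  [load 16/16]
  5 → side 4  [load 16/16]
  4 → side 3  [load 16/16]
  4 → side 6 (new)  [load 4/16]
  3 → side 2  [load 16/16]
  3 → side 6  [load 7/16]
6 tape sides opened.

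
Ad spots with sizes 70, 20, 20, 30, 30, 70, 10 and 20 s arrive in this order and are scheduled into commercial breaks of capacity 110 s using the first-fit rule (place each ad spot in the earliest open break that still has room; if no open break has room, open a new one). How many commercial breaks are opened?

3

  70 → break 1 (new)  [load 70/110]
  20 → break 1  [load 90/110]
  20 → break 1  [load 110/110]
  30 → break 2 (new)  [load 30/110]
  30 → break 2  [load 60/110]
  70 → break 3 (new)  [load 70/110]
  10 → break 2  [load 70/110]
  20 → break 2  [load 90/110]
3 commercial breaks opened.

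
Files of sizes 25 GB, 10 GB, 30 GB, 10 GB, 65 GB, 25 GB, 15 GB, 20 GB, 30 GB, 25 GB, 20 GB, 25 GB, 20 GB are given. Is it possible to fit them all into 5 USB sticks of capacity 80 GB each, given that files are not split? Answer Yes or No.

Yes

A valid assignment using 4 USB sticks:
  USB stick 1: 65 + 15 = 80
  USB stick 2: 30 + 30 + 20 = 80
  USB stick 3: 25 + 25 + 20 + 10 = 80
  USB stick 4: 25 + 25 + 20 + 10 = 80
That uses only 4 ≤ 5, so 5 USB sticks are enough.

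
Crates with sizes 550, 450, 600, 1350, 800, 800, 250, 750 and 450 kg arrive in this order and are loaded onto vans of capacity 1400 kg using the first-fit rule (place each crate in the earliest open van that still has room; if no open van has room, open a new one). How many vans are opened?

5

  550 → van 1 (new)  [load 550/1400]
  450 → van 1  [load 1000/1400]
  600 → van 2 (new)  [load 600/1400]
  1350 → van 3 (new)  [load 1350/1400]
  800 → van 2  [load 1400/1400]
  800 → van 4 (new)  [load 800/1400]
  250 → van 1  [load 1250/1400]
  750 → van 5 (new)  [load 750/1400]
  450 → van 4  [load 1250/1400]
5 vans opened.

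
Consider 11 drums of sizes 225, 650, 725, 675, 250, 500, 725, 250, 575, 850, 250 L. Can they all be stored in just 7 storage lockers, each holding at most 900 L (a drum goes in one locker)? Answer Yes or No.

Yes

A valid assignment using 7 storage lockers:
  locker 1: 850 = 850
  locker 2: 725 = 725
  locker 3: 725 = 725
  locker 4: 675 + 225 = 900
  locker 5: 650 + 250 = 900
  locker 6: 575 + 250 = 825
  locker 7: 500 + 250 = 750
Every load is within 900 L, so 7 storage lockers suffice.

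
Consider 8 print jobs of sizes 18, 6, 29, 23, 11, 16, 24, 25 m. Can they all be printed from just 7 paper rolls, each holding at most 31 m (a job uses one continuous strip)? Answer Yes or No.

A valid assignment using 6 paper rolls:
  roll 1: 29 = 29
  roll 2: 25 + 6 = 31
  roll 3: 24 = 24
  roll 4: 23 = 23
  roll 5: 18 + 11 = 29
  roll 6: 16 = 16
That uses only 6 ≤ 7, so 7 paper rolls are enough.

Yes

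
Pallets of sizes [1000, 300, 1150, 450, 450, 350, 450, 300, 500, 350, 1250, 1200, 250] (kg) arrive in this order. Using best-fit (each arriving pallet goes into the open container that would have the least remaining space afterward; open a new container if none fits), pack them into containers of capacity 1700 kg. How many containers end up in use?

5

  1000 → container 1 (new)  [load 1000/1700]
  300 → container 1  [load 1300/1700]
  1150 → container 2 (new)  [load 1150/1700]
  450 → container 2  [load 1600/1700]
  450 → container 3 (new)  [load 450/1700]
  350 → container 1  [load 1650/1700]
  450 → container 3  [load 900/1700]
  300 → container 3  [load 1200/1700]
  500 → container 3  [load 1700/1700]
  350 → container 4 (new)  [load 350/1700]
  1250 → container 4  [load 1600/1700]
  1200 → container 5 (new)  [load 1200/1700]
  250 → container 5  [load 1450/1700]
5 containers opened.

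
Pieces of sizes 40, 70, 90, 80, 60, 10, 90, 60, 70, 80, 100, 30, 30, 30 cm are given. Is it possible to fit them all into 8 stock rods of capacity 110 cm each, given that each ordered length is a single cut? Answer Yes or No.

Total = 840 cm; ⌈840/110⌉ = 8.
9 pieces each exceed half the capacity and cannot share a stock rod, forcing at least 9 stock rods.
At least 9 stock rods are required, but only 8 are allowed.

No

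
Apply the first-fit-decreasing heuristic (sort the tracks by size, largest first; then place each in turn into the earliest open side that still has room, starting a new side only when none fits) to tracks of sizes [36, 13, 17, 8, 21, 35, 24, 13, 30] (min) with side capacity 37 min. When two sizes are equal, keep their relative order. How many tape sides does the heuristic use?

Sorted descending: 36, 35, 30, 24, 21, 17, 13, 13, 8.
  36 → side 1 (new)  [load 36/37]
  35 → side 2 (new)  [load 35/37]
  30 → side 3 (new)  [load 30/37]
  24 → side 4 (new)  [load 24/37]
  21 → side 5 (new)  [load 21/37]
  17 → side 6 (new)  [load 17/37]
  13 → side 4  [load 37/37]
  13 → side 5  [load 34/37]
  8 → side 6  [load 25/37]
6 tape sides opened.

6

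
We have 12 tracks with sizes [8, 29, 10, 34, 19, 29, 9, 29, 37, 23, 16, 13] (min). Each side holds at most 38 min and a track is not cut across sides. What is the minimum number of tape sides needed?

Total = 37 + 34 + 29 + 29 + 29 + 23 + 19 + 16 + 13 + 10 + 9 + 8 = 256 min.
Lower bound: ⌈256/38⌉ = 7 tape sides.
A packing using 8 tape sides:
  side 1: 37 = 37
  side 2: 34 = 34
  side 3: 29 + 9 = 38
  side 4: 29 + 8 = 37
  side 5: 29 = 29
  side 6: 23 + 13 = 36
  side 7: 19 + 16 = 35
  side 8: 10 = 10
No arrangement into 7 tape sides stays within capacity, so 8 is optimal.

8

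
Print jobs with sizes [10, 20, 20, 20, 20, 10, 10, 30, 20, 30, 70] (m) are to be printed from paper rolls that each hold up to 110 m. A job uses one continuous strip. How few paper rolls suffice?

Total = 70 + 30 + 30 + 20 + 20 + 20 + 20 + 20 + 10 + 10 + 10 = 260 m.
Lower bound: ⌈260/110⌉ = 3 paper rolls.
A packing using 3 paper rolls:
  roll 1: 70 + 30 + 10 = 110
  roll 2: 30 + 20 + 20 + 20 + 20 = 110
  roll 3: 20 + 10 + 10 = 40
This matches the lower bound, so 3 is optimal.

3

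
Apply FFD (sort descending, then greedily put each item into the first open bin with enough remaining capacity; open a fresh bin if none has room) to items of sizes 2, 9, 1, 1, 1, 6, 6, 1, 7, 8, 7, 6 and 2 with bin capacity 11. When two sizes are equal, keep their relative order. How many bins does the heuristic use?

Sorted descending: 9, 8, 7, 7, 6, 6, 6, 2, 2, 1, 1, 1, 1.
  9 → bin 1 (new)  [load 9/11]
  8 → bin 2 (new)  [load 8/11]
  7 → bin 3 (new)  [load 7/11]
  7 → bin 4 (new)  [load 7/11]
  6 → bin 5 (new)  [load 6/11]
  6 → bin 6 (new)  [load 6/11]
  6 → bin 7 (new)  [load 6/11]
  2 → bin 1  [load 11/11]
  2 → bin 2  [load 10/11]
  1 → bin 2  [load 11/11]
  1 → bin 3  [load 8/11]
  1 → bin 3  [load 9/11]
  1 → bin 3  [load 10/11]
7 bins opened.

7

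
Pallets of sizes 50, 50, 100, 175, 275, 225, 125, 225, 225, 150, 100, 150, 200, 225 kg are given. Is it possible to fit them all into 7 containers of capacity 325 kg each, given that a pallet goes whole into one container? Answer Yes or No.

No

Total = 2275 kg; ⌈2275/325⌉ = 7.
The bound of 7 does not rule out 7, but exhaustive search shows no assignment into 7 containers of capacity 325 kg exists — the minimum is 8.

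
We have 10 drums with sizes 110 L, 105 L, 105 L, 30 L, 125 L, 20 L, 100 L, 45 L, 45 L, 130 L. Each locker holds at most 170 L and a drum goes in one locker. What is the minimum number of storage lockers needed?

6

Total = 130 + 125 + 110 + 105 + 105 + 100 + 45 + 45 + 30 + 20 = 815 L.
Lower bound: ⌈815/170⌉ = 5 storage lockers.
Also, 6 drums each exceed 85 L, and no two of those can share a locker, so at least 6 storage lockers are needed.
A packing using 6 storage lockers:
  locker 1: 130 + 30 = 160
  locker 2: 125 + 45 = 170
  locker 3: 110 + 45 = 155
  locker 4: 105 + 20 = 125
  locker 5: 105 = 105
  locker 6: 100 = 100
This matches the lower bound, so 6 is optimal.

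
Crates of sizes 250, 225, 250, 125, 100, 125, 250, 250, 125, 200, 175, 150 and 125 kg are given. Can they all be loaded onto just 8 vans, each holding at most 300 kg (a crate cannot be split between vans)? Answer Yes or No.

Total = 2350 kg; ⌈2350/300⌉ = 8.
The bound of 8 does not rule out 8, but exhaustive search shows no assignment into 8 vans of capacity 300 kg exists — the minimum is 9.

No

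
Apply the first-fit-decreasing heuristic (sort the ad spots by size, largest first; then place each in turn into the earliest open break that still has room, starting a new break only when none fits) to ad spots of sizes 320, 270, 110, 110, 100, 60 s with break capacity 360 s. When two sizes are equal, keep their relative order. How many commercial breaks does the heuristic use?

3

Sorted descending: 320, 270, 110, 110, 100, 60.
  320 → break 1 (new)  [load 320/360]
  270 → break 2 (new)  [load 270/360]
  110 → break 3 (new)  [load 110/360]
  110 → break 3  [load 220/360]
  100 → break 3  [load 320/360]
  60 → break 2  [load 330/360]
3 commercial breaks opened.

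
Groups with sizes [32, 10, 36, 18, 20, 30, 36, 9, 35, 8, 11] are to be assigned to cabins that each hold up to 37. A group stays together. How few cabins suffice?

Total = 36 + 36 + 35 + 32 + 30 + 20 + 18 + 11 + 10 + 9 + 8 = 245.
Lower bound: ⌈245/37⌉ = 7 cabins.
A packing using 8 cabins:
  cabin 1: 36 = 36
  cabin 2: 36 = 36
  cabin 3: 35 = 35
  cabin 4: 32 = 32
  cabin 5: 30 = 30
  cabin 6: 20 + 11 = 31
  cabin 7: 18 + 10 + 9 = 37
  cabin 8: 8 = 8
No arrangement into 7 cabins stays within capacity, so 8 is optimal.

8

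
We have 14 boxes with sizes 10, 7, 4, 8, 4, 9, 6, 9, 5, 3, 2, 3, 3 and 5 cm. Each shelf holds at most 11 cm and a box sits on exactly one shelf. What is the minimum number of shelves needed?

8

Total = 10 + 9 + 9 + 8 + 7 + 6 + 5 + 5 + 4 + 4 + 3 + 3 + 3 + 2 = 78 cm.
Lower bound: ⌈78/11⌉ = 8 shelves.
A packing using 8 shelves:
  shelf 1: 10 = 10
  shelf 2: 9 + 2 = 11
  shelf 3: 9 = 9
  shelf 4: 8 + 3 = 11
  shelf 5: 7 + 4 = 11
  shelf 6: 6 + 5 = 11
  shelf 7: 5 + 4 = 9
  shelf 8: 3 + 3 = 6
This matches the lower bound, so 8 is optimal.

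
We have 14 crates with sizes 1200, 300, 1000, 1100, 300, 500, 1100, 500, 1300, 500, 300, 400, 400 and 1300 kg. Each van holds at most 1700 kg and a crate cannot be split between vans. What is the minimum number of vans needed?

Total = 1300 + 1300 + 1200 + 1100 + 1100 + 1000 + 500 + 500 + 500 + 400 + 400 + 300 + 300 + 300 = 10200 kg.
Lower bound: ⌈10200/1700⌉ = 6 vans.
A packing using 7 vans:
  van 1: 1300 + 400 = 1700
  van 2: 1300 + 400 = 1700
  van 3: 1200 + 500 = 1700
  van 4: 1100 + 500 = 1600
  van 5: 1100 + 500 = 1600
  van 6: 1000 + 300 + 300 = 1600
  van 7: 300 = 300
No arrangement into 6 vans stays within capacity, so 7 is optimal.

7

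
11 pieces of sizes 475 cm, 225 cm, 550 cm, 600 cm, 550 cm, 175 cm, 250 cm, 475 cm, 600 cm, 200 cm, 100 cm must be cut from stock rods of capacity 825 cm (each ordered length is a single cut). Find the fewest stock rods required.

Total = 600 + 600 + 550 + 550 + 475 + 475 + 250 + 225 + 200 + 175 + 100 = 4200 cm.
Lower bound: ⌈4200/825⌉ = 6 stock rods.
A packing using 6 stock rods:
  stock rod 1: 600 + 225 = 825
  stock rod 2: 600 + 200 = 800
  stock rod 3: 550 + 250 = 800
  stock rod 4: 550 + 175 + 100 = 825
  stock rod 5: 475 = 475
  stock rod 6: 475 = 475
This matches the lower bound, so 6 is optimal.

6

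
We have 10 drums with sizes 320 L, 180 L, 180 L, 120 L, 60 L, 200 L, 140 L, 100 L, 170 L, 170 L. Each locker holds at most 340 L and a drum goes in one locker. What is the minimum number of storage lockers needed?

5

Total = 320 + 200 + 180 + 180 + 170 + 170 + 140 + 120 + 100 + 60 = 1640 L.
Lower bound: ⌈1640/340⌉ = 5 storage lockers.
A packing using 5 storage lockers:
  locker 1: 320 = 320
  locker 2: 200 + 140 = 340
  locker 3: 180 + 120 = 300
  locker 4: 180 + 100 + 60 = 340
  locker 5: 170 + 170 = 340
This matches the lower bound, so 5 is optimal.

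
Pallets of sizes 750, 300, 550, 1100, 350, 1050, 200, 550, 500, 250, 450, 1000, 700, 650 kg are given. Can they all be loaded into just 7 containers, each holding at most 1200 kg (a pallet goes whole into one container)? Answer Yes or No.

No

Total = 8400 kg; ⌈8400/1200⌉ = 7.
The bound of 7 does not rule out 7, but exhaustive search shows no assignment into 7 containers of capacity 1200 kg exists — the minimum is 8.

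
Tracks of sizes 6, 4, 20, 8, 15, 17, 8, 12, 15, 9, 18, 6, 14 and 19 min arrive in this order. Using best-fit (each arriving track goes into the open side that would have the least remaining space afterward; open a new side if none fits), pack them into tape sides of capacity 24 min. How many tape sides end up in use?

9

  6 → side 1 (new)  [load 6/24]
  4 → side 1  [load 10/24]
  20 → side 2 (new)  [load 20/24]
  8 → side 1  [load 18/24]
  15 → side 3 (new)  [load 15/24]
  17 → side 4 (new)  [load 17/24]
  8 → side 3  [load 23/24]
  12 → side 5 (new)  [load 12/24]
  15 → side 6 (new)  [load 15/24]
  9 → side 6  [load 24/24]
  18 → side 7 (new)  [load 18/24]
  6 → side 1  [load 24/24]
  14 → side 8 (new)  [load 14/24]
  19 → side 9 (new)  [load 19/24]
9 tape sides opened.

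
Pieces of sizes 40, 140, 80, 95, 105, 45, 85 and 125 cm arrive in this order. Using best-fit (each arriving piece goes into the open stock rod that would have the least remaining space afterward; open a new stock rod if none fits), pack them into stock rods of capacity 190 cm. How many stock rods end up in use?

  40 → stock rod 1 (new)  [load 40/190]
  140 → stock rod 1  [load 180/190]
  80 → stock rod 2 (new)  [load 80/190]
  95 → stock rod 2  [load 175/190]
  105 → stock rod 3 (new)  [load 105/190]
  45 → stock rod 3  [load 150/190]
  85 → stock rod 4 (new)  [load 85/190]
  125 → stock rod 5 (new)  [load 125/190]
5 stock rods opened.

5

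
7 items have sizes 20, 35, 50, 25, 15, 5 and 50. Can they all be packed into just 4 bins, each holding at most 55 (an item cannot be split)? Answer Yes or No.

Yes

A valid assignment using 4 bins:
  bin 1: 50 + 5 = 55
  bin 2: 50 = 50
  bin 3: 35 + 20 = 55
  bin 4: 25 + 15 = 40
Every load is within 55, so 4 bins suffice.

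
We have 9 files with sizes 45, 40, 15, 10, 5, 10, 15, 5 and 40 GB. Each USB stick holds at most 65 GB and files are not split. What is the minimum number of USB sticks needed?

Total = 45 + 40 + 40 + 15 + 15 + 10 + 10 + 5 + 5 = 185 GB.
Lower bound: ⌈185/65⌉ = 3 USB sticks.
A packing using 3 USB sticks:
  USB stick 1: 45 + 15 + 5 = 65
  USB stick 2: 40 + 15 + 10 = 65
  USB stick 3: 40 + 10 + 5 = 55
This matches the lower bound, so 3 is optimal.

3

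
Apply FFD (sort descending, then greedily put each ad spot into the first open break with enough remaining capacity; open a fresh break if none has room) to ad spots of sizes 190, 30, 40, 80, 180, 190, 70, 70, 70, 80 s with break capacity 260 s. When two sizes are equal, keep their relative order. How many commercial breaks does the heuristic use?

Sorted descending: 190, 190, 180, 80, 80, 70, 70, 70, 40, 30.
  190 → break 1 (new)  [load 190/260]
  190 → break 2 (new)  [load 190/260]
  180 → break 3 (new)  [load 180/260]
  80 → break 3  [load 260/260]
  80 → break 4 (new)  [load 80/260]
  70 → break 1  [load 260/260]
  70 → break 2  [load 260/260]
  70 → break 4  [load 150/260]
  40 → break 4  [load 190/260]
  30 → break 4  [load 220/260]
4 commercial breaks opened.

4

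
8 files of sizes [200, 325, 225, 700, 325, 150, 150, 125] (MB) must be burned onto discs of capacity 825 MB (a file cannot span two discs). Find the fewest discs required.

3

Total = 700 + 325 + 325 + 225 + 200 + 150 + 150 + 125 = 2200 MB.
Lower bound: ⌈2200/825⌉ = 3 discs.
A packing using 3 discs:
  disc 1: 700 + 125 = 825
  disc 2: 325 + 325 + 150 = 800
  disc 3: 225 + 200 + 150 = 575
This matches the lower bound, so 3 is optimal.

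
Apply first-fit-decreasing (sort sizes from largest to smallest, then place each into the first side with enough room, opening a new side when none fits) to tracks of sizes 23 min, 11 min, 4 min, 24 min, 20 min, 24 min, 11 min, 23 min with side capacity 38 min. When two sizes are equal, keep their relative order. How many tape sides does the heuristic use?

Sorted descending: 24, 24, 23, 23, 20, 11, 11, 4.
  24 → side 1 (new)  [load 24/38]
  24 → side 2 (new)  [load 24/38]
  23 → side 3 (new)  [load 23/38]
  23 → side 4 (new)  [load 23/38]
  20 → side 5 (new)  [load 20/38]
  11 → side 1  [load 35/38]
  11 → side 2  [load 35/38]
  4 → side 3  [load 27/38]
5 tape sides opened.

5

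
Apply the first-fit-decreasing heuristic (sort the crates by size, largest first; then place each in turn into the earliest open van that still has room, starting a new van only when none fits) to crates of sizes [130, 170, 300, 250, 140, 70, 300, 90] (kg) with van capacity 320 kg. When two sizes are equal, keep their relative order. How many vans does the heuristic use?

5

Sorted descending: 300, 300, 250, 170, 140, 130, 90, 70.
  300 → van 1 (new)  [load 300/320]
  300 → van 2 (new)  [load 300/320]
  250 → van 3 (new)  [load 250/320]
  170 → van 4 (new)  [load 170/320]
  140 → van 4  [load 310/320]
  130 → van 5 (new)  [load 130/320]
  90 → van 5  [load 220/320]
  70 → van 3  [load 320/320]
5 vans opened.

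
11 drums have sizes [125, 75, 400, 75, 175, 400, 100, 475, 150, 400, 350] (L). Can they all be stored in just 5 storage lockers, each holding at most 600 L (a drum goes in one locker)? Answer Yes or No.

Yes

A valid assignment using 5 storage lockers:
  locker 1: 475 + 125 = 600
  locker 2: 400 + 175 = 575
  locker 3: 400 + 150 = 550
  locker 4: 400 + 100 + 75 = 575
  locker 5: 350 + 75 = 425
Every load is within 600 L, so 5 storage lockers suffice.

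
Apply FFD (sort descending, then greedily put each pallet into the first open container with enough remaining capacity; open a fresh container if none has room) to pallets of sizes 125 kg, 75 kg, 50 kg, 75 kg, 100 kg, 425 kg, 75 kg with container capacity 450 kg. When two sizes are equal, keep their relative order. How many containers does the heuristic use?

3

Sorted descending: 425, 125, 100, 75, 75, 75, 50.
  425 → container 1 (new)  [load 425/450]
  125 → container 2 (new)  [load 125/450]
  100 → container 2  [load 225/450]
  75 → container 2  [load 300/450]
  75 → container 2  [load 375/450]
  75 → container 2  [load 450/450]
  50 → container 3 (new)  [load 50/450]
3 containers opened.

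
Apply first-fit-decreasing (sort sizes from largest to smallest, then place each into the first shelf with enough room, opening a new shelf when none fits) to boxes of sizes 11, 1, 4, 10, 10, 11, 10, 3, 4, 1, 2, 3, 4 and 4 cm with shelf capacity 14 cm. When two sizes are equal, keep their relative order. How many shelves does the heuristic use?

Sorted descending: 11, 11, 10, 10, 10, 4, 4, 4, 4, 3, 3, 2, 1, 1.
  11 → shelf 1 (new)  [load 11/14]
  11 → shelf 2 (new)  [load 11/14]
  10 → shelf 3 (new)  [load 10/14]
  10 → shelf 4 (new)  [load 10/14]
  10 → shelf 5 (new)  [load 10/14]
  4 → shelf 3  [load 14/14]
  4 → shelf 4  [load 14/14]
  4 → shelf 5  [load 14/14]
  4 → shelf 6 (new)  [load 4/14]
  3 → shelf 1  [load 14/14]
  3 → shelf 2  [load 14/14]
  2 → shelf 6  [load 6/14]
  1 → shelf 6  [load 7/14]
  1 → shelf 6  [load 8/14]
6 shelves opened.

6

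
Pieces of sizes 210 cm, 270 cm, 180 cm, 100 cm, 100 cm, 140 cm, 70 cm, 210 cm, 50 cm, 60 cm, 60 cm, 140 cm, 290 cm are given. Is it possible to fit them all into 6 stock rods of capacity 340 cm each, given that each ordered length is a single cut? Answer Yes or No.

Yes

A valid assignment using 6 stock rods:
  stock rod 1: 290 + 50 = 340
  stock rod 2: 270 + 70 = 340
  stock rod 3: 210 + 100 = 310
  stock rod 4: 210 + 100 = 310
  stock rod 5: 180 + 140 = 320
  stock rod 6: 140 + 60 + 60 = 260
Every load is within 340 cm, so 6 stock rods suffice.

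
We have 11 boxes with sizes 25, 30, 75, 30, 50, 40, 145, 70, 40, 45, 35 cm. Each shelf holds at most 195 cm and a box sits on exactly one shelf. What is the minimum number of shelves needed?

Total = 145 + 75 + 70 + 50 + 45 + 40 + 40 + 35 + 30 + 30 + 25 = 585 cm.
Lower bound: ⌈585/195⌉ = 3 shelves.
A packing using 3 shelves:
  shelf 1: 145 + 50 = 195
  shelf 2: 75 + 45 + 40 + 35 = 195
  shelf 3: 70 + 40 + 30 + 30 + 25 = 195
This matches the lower bound, so 3 is optimal.

3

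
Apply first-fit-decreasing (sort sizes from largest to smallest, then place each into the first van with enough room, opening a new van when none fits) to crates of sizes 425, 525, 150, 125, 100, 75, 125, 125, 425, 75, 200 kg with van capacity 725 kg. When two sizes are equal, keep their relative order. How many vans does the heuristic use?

4

Sorted descending: 525, 425, 425, 200, 150, 125, 125, 125, 100, 75, 75.
  525 → van 1 (new)  [load 525/725]
  425 → van 2 (new)  [load 425/725]
  425 → van 3 (new)  [load 425/725]
  200 → van 1  [load 725/725]
  150 → van 2  [load 575/725]
  125 → van 2  [load 700/725]
  125 → van 3  [load 550/725]
  125 → van 3  [load 675/725]
  100 → van 4 (new)  [load 100/725]
  75 → van 4  [load 175/725]
  75 → van 4  [load 250/725]
4 vans opened.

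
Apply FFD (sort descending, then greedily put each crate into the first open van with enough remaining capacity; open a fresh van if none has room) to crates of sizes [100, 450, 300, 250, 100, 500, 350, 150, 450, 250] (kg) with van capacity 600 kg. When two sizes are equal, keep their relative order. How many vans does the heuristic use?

5

Sorted descending: 500, 450, 450, 350, 300, 250, 250, 150, 100, 100.
  500 → van 1 (new)  [load 500/600]
  450 → van 2 (new)  [load 450/600]
  450 → van 3 (new)  [load 450/600]
  350 → van 4 (new)  [load 350/600]
  300 → van 5 (new)  [load 300/600]
  250 → van 4  [load 600/600]
  250 → van 5  [load 550/600]
  150 → van 2  [load 600/600]
  100 → van 1  [load 600/600]
  100 → van 3  [load 550/600]
5 vans opened.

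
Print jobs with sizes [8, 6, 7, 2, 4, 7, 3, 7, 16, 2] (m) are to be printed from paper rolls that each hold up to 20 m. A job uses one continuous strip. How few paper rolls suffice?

Total = 16 + 8 + 7 + 7 + 7 + 6 + 4 + 3 + 2 + 2 = 62 m.
Lower bound: ⌈62/20⌉ = 4 paper rolls.
A packing using 4 paper rolls:
  roll 1: 16 + 4 = 20
  roll 2: 8 + 7 + 3 + 2 = 20
  roll 3: 7 + 7 + 6 = 20
  roll 4: 2 = 2
This matches the lower bound, so 4 is optimal.

4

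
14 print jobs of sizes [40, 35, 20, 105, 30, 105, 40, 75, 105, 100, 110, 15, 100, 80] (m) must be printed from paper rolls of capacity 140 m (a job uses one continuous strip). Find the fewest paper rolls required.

Total = 110 + 105 + 105 + 105 + 100 + 100 + 80 + 75 + 40 + 40 + 35 + 30 + 20 + 15 = 960 m.
Lower bound: ⌈960/140⌉ = 7 paper rolls.
Also, 8 print jobs each exceed 70 m, and no two of those can share a roll, so at least 8 paper rolls are needed.
A packing using 8 paper rolls:
  roll 1: 110 + 30 = 140
  roll 2: 105 + 35 = 140
  roll 3: 105 + 20 + 15 = 140
  roll 4: 105 = 105
  roll 5: 100 + 40 = 140
  roll 6: 100 + 40 = 140
  roll 7: 80 = 80
  roll 8: 75 = 75
This matches the lower bound, so 8 is optimal.

8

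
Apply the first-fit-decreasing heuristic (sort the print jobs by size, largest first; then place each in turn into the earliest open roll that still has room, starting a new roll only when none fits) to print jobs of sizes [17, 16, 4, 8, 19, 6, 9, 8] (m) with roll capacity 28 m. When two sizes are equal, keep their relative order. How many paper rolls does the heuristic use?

Sorted descending: 19, 17, 16, 9, 8, 8, 6, 4.
  19 → roll 1 (new)  [load 19/28]
  17 → roll 2 (new)  [load 17/28]
  16 → roll 3 (new)  [load 16/28]
  9 → roll 1  [load 28/28]
  8 → roll 2  [load 25/28]
  8 → roll 3  [load 24/28]
  6 → roll 4 (new)  [load 6/28]
  4 → roll 3  [load 28/28]
4 paper rolls opened.

4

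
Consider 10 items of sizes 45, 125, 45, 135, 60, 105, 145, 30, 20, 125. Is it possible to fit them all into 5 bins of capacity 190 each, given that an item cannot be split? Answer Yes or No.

Yes

A valid assignment using 5 bins:
  bin 1: 145 + 45 = 190
  bin 2: 135 + 45 = 180
  bin 3: 125 + 60 = 185
  bin 4: 125 + 30 + 20 = 175
  bin 5: 105 = 105
Every load is within 190, so 5 bins suffice.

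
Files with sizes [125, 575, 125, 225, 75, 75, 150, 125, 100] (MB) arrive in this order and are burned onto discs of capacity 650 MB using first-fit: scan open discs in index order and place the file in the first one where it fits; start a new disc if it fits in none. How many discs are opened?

3

  125 → disc 1 (new)  [load 125/650]
  575 → disc 2 (new)  [load 575/650]
  125 → disc 1  [load 250/650]
  225 → disc 1  [load 475/650]
  75 → disc 1  [load 550/650]
  75 → disc 1  [load 625/650]
  150 → disc 3 (new)  [load 150/650]
  125 → disc 3  [load 275/650]
  100 → disc 3  [load 375/650]
3 discs opened.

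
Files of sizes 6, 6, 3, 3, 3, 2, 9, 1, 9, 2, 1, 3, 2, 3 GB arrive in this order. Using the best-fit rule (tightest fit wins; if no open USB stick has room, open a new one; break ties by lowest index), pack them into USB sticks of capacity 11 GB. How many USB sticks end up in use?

  6 → USB stick 1 (new)  [load 6/11]
  6 → USB stick 2 (new)  [load 6/11]
  3 → USB stick 1  [load 9/11]
  3 → USB stick 2  [load 9/11]
  3 → USB stick 3 (new)  [load 3/11]
  2 → USB stick 1  [load 11/11]
  9 → USB stick 4 (new)  [load 9/11]
  1 → USB stick 2  [load 10/11]
  9 → USB stick 5 (new)  [load 9/11]
  2 → USB stick 4  [load 11/11]
  1 → USB stick 2  [load 11/11]
  3 → USB stick 3  [load 6/11]
  2 → USB stick 5  [load 11/11]
  3 → USB stick 3  [load 9/11]
5 USB sticks opened.

5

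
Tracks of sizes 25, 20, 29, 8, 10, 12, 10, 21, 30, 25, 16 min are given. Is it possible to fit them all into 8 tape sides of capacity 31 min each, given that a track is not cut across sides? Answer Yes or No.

Yes

A valid assignment using 8 tape sides:
  side 1: 30 = 30
  side 2: 29 = 29
  side 3: 25 = 25
  side 4: 25 = 25
  side 5: 21 + 10 = 31
  side 6: 20 + 10 = 30
  side 7: 16 + 12 = 28
  side 8: 8 = 8
Every load is within 31 min, so 8 tape sides suffice.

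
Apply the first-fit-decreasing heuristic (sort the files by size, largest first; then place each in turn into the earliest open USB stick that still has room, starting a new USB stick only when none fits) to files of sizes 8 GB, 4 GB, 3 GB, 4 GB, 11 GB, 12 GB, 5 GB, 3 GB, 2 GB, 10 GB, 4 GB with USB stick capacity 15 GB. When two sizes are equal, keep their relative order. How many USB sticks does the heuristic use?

5

Sorted descending: 12, 11, 10, 8, 5, 4, 4, 4, 3, 3, 2.
  12 → USB stick 1 (new)  [load 12/15]
  11 → USB stick 2 (new)  [load 11/15]
  10 → USB stick 3 (new)  [load 10/15]
  8 → USB stick 4 (new)  [load 8/15]
  5 → USB stick 3  [load 15/15]
  4 → USB stick 2  [load 15/15]
  4 → USB stick 4  [load 12/15]
  4 → USB stick 5 (new)  [load 4/15]
  3 → USB stick 1  [load 15/15]
  3 → USB stick 4  [load 15/15]
  2 → USB stick 5  [load 6/15]
5 USB sticks opened.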